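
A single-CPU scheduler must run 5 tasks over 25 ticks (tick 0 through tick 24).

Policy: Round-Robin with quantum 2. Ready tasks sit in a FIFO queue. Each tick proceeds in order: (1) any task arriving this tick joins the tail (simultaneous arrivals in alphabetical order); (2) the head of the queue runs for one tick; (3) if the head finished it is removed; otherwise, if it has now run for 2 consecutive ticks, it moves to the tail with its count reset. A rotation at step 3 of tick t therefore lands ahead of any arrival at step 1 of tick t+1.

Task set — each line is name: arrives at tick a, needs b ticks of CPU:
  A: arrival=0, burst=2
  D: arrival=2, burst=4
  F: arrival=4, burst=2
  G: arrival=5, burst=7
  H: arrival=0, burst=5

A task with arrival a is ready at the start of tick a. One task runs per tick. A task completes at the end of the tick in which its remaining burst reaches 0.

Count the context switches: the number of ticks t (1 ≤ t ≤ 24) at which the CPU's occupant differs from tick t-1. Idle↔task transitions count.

context switches = 9

t=0: queue=[A,H] q_used=0 → run A
t=1: queue=[A,H] q_used=1 → run A
t=2: queue=[H,D] q_used=0 → run H
t=3: queue=[H,D] q_used=1 → run H
t=4: queue=[D,H,F] q_used=0 → run D
t=5: queue=[D,H,F,G] q_used=1 → run D
t=6: queue=[H,F,G,D] q_used=0 → run H
t=7: queue=[H,F,G,D] q_used=1 → run H
t=8: queue=[F,G,D,H] q_used=0 → run F
t=9: queue=[F,G,D,H] q_used=1 → run F
t=10: queue=[G,D,H] q_used=0 → run G
t=11: queue=[G,D,H] q_used=1 → run G
t=12: queue=[D,H,G] q_used=0 → run D
t=13: queue=[D,H,G] q_used=1 → run D
t=14: queue=[H,G] q_used=0 → run H
t=15: queue=[G] q_used=0 → run G
t=16: queue=[G] q_used=1 → run G
t=17: queue=[G] q_used=0 → run G
t=18: queue=[G] q_used=1 → run G
t=19: queue=[G] q_used=0 → run G
t=20: (idle)
t=21: (idle)
t=22: (idle)
t=23: (idle)
t=24: (idle)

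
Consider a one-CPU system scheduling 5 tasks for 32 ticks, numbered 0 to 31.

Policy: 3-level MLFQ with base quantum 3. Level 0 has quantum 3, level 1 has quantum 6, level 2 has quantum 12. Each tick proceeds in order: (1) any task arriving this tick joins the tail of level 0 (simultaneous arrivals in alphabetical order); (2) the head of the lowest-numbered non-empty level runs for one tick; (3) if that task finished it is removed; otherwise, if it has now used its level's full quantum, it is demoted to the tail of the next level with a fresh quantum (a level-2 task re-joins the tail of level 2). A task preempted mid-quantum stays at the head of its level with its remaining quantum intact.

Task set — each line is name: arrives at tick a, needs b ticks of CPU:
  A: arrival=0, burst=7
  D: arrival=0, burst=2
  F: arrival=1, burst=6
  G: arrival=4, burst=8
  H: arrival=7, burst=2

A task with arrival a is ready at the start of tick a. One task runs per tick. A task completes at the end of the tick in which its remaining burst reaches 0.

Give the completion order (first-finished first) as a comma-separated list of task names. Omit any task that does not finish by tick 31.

t=0: L0/L1/L2 = AD/-/- → run A
t=1: L0/L1/L2 = ADF/-/- → run A
t=2: L0/L1/L2 = ADF/-/- → run A
t=3: L0/L1/L2 = DF/A/- → run D
t=4: L0/L1/L2 = DFG/A/- → run D
t=5: L0/L1/L2 = FG/A/- → run F
t=6: L0/L1/L2 = FG/A/- → run F
t=7: L0/L1/L2 = FGH/A/- → run F
t=8: L0/L1/L2 = GH/AF/- → run G
t=9: L0/L1/L2 = GH/AF/- → run G
t=10: L0/L1/L2 = GH/AF/- → run G
t=11: L0/L1/L2 = H/AFG/- → run H
t=12: L0/L1/L2 = H/AFG/- → run H
t=13: L0/L1/L2 = -/AFG/- → run A
t=14: L0/L1/L2 = -/AFG/- → run A
t=15: L0/L1/L2 = -/AFG/- → run A
t=16: L0/L1/L2 = -/AFG/- → run A
t=17: L0/L1/L2 = -/FG/- → run F
t=18: L0/L1/L2 = -/FG/- → run F
t=19: L0/L1/L2 = -/FG/- → run F
t=20: L0/L1/L2 = -/G/- → run G
t=21: L0/L1/L2 = -/G/- → run G
t=22: L0/L1/L2 = -/G/- → run G
t=23: L0/L1/L2 = -/G/- → run G
t=24: L0/L1/L2 = -/G/- → run G
t=25: (idle)
t=26: (idle)
t=27: (idle)
t=28: (idle)
t=29: (idle)
t=30: (idle)
t=31: (idle)

completion order = D, H, A, F, G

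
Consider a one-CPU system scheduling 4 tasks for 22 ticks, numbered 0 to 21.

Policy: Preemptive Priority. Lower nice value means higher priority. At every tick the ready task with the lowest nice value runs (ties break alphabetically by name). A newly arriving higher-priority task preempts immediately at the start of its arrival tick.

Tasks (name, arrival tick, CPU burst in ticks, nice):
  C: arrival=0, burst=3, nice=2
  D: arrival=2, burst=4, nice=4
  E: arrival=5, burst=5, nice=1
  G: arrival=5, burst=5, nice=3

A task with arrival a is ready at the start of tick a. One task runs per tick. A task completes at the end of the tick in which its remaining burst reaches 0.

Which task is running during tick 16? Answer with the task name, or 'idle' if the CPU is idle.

t=0: ready={C} → run C
t=1: ready={C} → run C
t=2: ready={C,D} → run C
t=3: ready={D} → run D
t=4: ready={D} → run D
t=5: ready={D,E,G} → run E
t=6: ready={D,E,G} → run E
t=7: ready={D,E,G} → run E
t=8: ready={D,E,G} → run E
t=9: ready={D,E,G} → run E
t=10: ready={D,G} → run G
t=11: ready={D,G} → run G
t=12: ready={D,G} → run G
t=13: ready={D,G} → run G
t=14: ready={D,G} → run G
t=15: ready={D} → run D
t=16: ready={D} → run D
t=17: (idle)
t=18: (idle)
t=19: (idle)
t=20: (idle)
t=21: (idle)

running at tick 16 = D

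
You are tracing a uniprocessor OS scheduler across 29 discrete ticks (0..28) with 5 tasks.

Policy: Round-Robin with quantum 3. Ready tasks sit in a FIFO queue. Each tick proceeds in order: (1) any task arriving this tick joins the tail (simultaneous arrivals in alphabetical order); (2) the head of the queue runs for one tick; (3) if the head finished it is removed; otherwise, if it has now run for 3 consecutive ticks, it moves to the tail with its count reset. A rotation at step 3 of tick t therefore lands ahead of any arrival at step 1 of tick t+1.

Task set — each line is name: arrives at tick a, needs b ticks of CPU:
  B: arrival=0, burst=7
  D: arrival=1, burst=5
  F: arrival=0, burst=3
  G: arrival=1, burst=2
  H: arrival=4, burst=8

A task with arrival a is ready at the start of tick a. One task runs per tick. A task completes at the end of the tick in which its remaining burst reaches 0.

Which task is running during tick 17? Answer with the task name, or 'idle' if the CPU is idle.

t=0: queue=[B,F] q_used=0 → run B
t=1: queue=[B,F,D,G] q_used=1 → run B
t=2: queue=[B,F,D,G] q_used=2 → run B
t=3: queue=[F,D,G,B] q_used=0 → run F
t=4: queue=[F,D,G,B,H] q_used=1 → run F
t=5: queue=[F,D,G,B,H] q_used=2 → run F
t=6: queue=[D,G,B,H] q_used=0 → run D
t=7: queue=[D,G,B,H] q_used=1 → run D
t=8: queue=[D,G,B,H] q_used=2 → run D
t=9: queue=[G,B,H,D] q_used=0 → run G
t=10: queue=[G,B,H,D] q_used=1 → run G
t=11: queue=[B,H,D] q_used=0 → run B
t=12: queue=[B,H,D] q_used=1 → run B
t=13: queue=[B,H,D] q_used=2 → run B
t=14: queue=[H,D,B] q_used=0 → run H
t=15: queue=[H,D,B] q_used=1 → run H
t=16: queue=[H,D,B] q_used=2 → run H
t=17: queue=[D,B,H] q_used=0 → run D
t=18: queue=[D,B,H] q_used=1 → run D
t=19: queue=[B,H] q_used=0 → run B
t=20: queue=[H] q_used=0 → run H
t=21: queue=[H] q_used=1 → run H
t=22: queue=[H] q_used=2 → run H
t=23: queue=[H] q_used=0 → run H
t=24: queue=[H] q_used=1 → run H
t=25: (idle)
t=26: (idle)
t=27: (idle)
t=28: (idle)

running at tick 17 = D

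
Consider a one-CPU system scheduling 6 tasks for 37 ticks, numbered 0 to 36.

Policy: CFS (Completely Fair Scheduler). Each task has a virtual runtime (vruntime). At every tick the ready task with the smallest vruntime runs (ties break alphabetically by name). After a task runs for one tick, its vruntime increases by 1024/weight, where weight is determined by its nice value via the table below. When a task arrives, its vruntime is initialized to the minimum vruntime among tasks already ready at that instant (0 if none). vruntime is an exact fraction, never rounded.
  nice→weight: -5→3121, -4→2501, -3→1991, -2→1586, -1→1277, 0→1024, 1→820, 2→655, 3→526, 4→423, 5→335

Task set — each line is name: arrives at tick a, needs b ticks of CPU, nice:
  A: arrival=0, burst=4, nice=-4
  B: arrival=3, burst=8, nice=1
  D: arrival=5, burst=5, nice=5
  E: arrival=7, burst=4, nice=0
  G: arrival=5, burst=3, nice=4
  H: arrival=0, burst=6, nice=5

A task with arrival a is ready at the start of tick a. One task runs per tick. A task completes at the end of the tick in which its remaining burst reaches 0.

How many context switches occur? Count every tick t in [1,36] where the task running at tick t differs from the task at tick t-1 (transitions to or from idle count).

t=0: vr[A=0 H=0] → run A
t=1: vr[A=1024/2501 H=0] → run H
t=2: vr[A=1024/2501 H=1024/335] → run A
t=3: vr[A=2048/2501 B=2048/2501 H=1024/335] → run A
t=4: vr[A=3072/2501 B=2048/2501 H=1024/335] → run B
t=5: vr[A=3072/2501 B=25856/12505 D=3072/2501 G=3072/2501 H=1024/335] → run A
t=6: vr[B=25856/12505 D=3072/2501 G=3072/2501 H=1024/335] → run D
t=7: vr[B=25856/12505 D=3590144/837835 E=3072/2501 G=3072/2501 H=1024/335] → run E
t=8: vr[B=25856/12505 D=3590144/837835 E=5573/2501 G=3072/2501 H=1024/335] → run G
t=9: vr[B=25856/12505 D=3590144/837835 E=5573/2501 G=3860480/1057923 H=1024/335] → run B
t=10: vr[B=41472/12505 D=3590144/837835 E=5573/2501 G=3860480/1057923 H=1024/335] → run E
t=11: vr[B=41472/12505 D=3590144/837835 E=8074/2501 G=3860480/1057923 H=1024/335] → run H
t=12: vr[B=41472/12505 D=3590144/837835 E=8074/2501 G=3860480/1057923 H=2048/335] → run E
t=13: vr[B=41472/12505 D=3590144/837835 E=10575/2501 G=3860480/1057923 H=2048/335] → run B
t=14: vr[B=57088/12505 D=3590144/837835 E=10575/2501 G=3860480/1057923 H=2048/335] → run G
t=15: vr[B=57088/12505 D=3590144/837835 E=10575/2501 G=6421504/1057923 H=2048/335] → run E
t=16: vr[B=57088/12505 D=3590144/837835 G=6421504/1057923 H=2048/335] → run D
t=17: vr[B=57088/12505 D=6151168/837835 G=6421504/1057923 H=2048/335] → run B
t=18: vr[B=72704/12505 D=6151168/837835 G=6421504/1057923 H=2048/335] → run B
t=19: vr[B=17664/2501 D=6151168/837835 G=6421504/1057923 H=2048/335] → run G
t=20: vr[B=17664/2501 D=6151168/837835 H=2048/335] → run H
t=21: vr[B=17664/2501 D=6151168/837835 H=3072/335] → run B
t=22: vr[B=103936/12505 D=6151168/837835 H=3072/335] → run D
t=23: vr[B=103936/12505 D=8712192/837835 H=3072/335] → run B
t=24: vr[B=119552/12505 D=8712192/837835 H=3072/335] → run H
t=25: vr[B=119552/12505 D=8712192/837835 H=4096/335] → run B
t=26: vr[D=8712192/837835 H=4096/335] → run D
t=27: vr[D=11273216/837835 H=4096/335] → run H
t=28: vr[D=11273216/837835 H=1024/67] → run D
t=29: vr[H=1024/67] → run H
t=30: (idle)
t=31: (idle)
t=32: (idle)
t=33: (idle)
t=34: (idle)
t=35: (idle)
t=36: (idle)

context switches = 28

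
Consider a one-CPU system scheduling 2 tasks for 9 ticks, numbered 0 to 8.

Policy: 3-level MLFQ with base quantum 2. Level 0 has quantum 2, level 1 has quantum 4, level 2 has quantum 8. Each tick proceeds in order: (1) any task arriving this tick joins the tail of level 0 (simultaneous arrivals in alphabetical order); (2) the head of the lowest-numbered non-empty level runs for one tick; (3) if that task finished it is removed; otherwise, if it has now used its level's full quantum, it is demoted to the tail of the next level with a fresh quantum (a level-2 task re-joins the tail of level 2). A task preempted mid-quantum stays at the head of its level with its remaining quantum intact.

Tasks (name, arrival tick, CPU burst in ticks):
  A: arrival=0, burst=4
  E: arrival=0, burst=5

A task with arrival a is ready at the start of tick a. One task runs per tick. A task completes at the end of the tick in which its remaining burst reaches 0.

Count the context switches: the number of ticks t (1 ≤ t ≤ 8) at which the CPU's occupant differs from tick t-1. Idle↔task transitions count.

t=0: L0/L1/L2 = AE/-/- → run A
t=1: L0/L1/L2 = AE/-/- → run A
t=2: L0/L1/L2 = E/A/- → run E
t=3: L0/L1/L2 = E/A/- → run E
t=4: L0/L1/L2 = -/AE/- → run A
t=5: L0/L1/L2 = -/AE/- → run A
t=6: L0/L1/L2 = -/E/- → run E
t=7: L0/L1/L2 = -/E/- → run E
t=8: L0/L1/L2 = -/E/- → run E

context switches = 3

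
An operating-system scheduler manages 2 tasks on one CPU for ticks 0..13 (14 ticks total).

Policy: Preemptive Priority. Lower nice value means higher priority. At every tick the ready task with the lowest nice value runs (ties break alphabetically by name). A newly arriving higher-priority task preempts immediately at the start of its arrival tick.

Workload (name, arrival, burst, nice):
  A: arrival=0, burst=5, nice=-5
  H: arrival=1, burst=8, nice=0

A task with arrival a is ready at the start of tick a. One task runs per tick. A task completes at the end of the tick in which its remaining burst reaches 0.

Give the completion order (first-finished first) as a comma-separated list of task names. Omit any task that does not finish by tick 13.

t=0: ready={A} → run A
t=1: ready={A,H} → run A
t=2: ready={A,H} → run A
t=3: ready={A,H} → run A
t=4: ready={A,H} → run A
t=5: ready={H} → run H
t=6: ready={H} → run H
t=7: ready={H} → run H
t=8: ready={H} → run H
t=9: ready={H} → run H
t=10: ready={H} → run H
t=11: ready={H} → run H
t=12: ready={H} → run H
t=13: (idle)

completion order = A, H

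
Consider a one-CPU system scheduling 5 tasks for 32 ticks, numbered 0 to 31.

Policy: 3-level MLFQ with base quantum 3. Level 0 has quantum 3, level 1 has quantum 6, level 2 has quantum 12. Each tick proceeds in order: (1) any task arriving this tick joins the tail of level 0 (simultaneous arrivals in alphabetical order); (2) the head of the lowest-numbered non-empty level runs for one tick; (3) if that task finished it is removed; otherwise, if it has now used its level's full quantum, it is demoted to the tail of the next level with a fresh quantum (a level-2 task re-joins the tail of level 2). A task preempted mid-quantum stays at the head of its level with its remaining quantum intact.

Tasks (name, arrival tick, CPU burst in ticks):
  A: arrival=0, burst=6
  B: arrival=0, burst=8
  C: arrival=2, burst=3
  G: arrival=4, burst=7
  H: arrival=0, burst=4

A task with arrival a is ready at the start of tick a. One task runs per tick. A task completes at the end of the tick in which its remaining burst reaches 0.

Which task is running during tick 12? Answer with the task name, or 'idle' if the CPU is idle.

running at tick 12 = G

t=0: L0/L1/L2 = ABH/-/- → run A
t=1: L0/L1/L2 = ABH/-/- → run A
t=2: L0/L1/L2 = ABHC/-/- → run A
t=3: L0/L1/L2 = BHC/A/- → run B
t=4: L0/L1/L2 = BHCG/A/- → run B
t=5: L0/L1/L2 = BHCG/A/- → run B
t=6: L0/L1/L2 = HCG/AB/- → run H
t=7: L0/L1/L2 = HCG/AB/- → run H
t=8: L0/L1/L2 = HCG/AB/- → run H
t=9: L0/L1/L2 = CG/ABH/- → run C
t=10: L0/L1/L2 = CG/ABH/- → run C
t=11: L0/L1/L2 = CG/ABH/- → run C
t=12: L0/L1/L2 = G/ABH/- → run G
t=13: L0/L1/L2 = G/ABH/- → run G
t=14: L0/L1/L2 = G/ABH/- → run G
t=15: L0/L1/L2 = -/ABHG/- → run A
t=16: L0/L1/L2 = -/ABHG/- → run A
t=17: L0/L1/L2 = -/ABHG/- → run A
t=18: L0/L1/L2 = -/BHG/- → run B
t=19: L0/L1/L2 = -/BHG/- → run B
t=20: L0/L1/L2 = -/BHG/- → run B
t=21: L0/L1/L2 = -/BHG/- → run B
t=22: L0/L1/L2 = -/BHG/- → run B
t=23: L0/L1/L2 = -/HG/- → run H
t=24: L0/L1/L2 = -/G/- → run G
t=25: L0/L1/L2 = -/G/- → run G
t=26: L0/L1/L2 = -/G/- → run G
t=27: L0/L1/L2 = -/G/- → run G
t=28: (idle)
t=29: (idle)
t=30: (idle)
t=31: (idle)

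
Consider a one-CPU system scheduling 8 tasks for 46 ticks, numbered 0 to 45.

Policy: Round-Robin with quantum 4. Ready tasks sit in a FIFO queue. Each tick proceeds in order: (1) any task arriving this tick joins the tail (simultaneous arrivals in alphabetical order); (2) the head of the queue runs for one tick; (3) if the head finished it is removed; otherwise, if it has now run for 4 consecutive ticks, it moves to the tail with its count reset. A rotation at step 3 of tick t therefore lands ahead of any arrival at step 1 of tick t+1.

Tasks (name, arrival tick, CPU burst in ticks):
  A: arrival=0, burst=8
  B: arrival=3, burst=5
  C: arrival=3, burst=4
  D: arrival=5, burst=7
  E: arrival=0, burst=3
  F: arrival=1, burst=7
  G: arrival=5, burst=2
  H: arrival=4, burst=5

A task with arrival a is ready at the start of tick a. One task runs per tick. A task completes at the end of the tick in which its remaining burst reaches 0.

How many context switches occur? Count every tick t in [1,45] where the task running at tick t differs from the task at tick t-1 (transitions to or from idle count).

context switches = 13

t=0: queue=[A,E] q_used=0 → run A
t=1: queue=[A,E,F] q_used=1 → run A
t=2: queue=[A,E,F] q_used=2 → run A
t=3: queue=[A,E,F,B,C] q_used=3 → run A
t=4: queue=[E,F,B,C,A,H] q_used=0 → run E
t=5: queue=[E,F,B,C,A,H,D,G] q_used=1 → run E
t=6: queue=[E,F,B,C,A,H,D,G] q_used=2 → run E
t=7: queue=[F,B,C,A,H,D,G] q_used=0 → run F
t=8: queue=[F,B,C,A,H,D,G] q_used=1 → run F
t=9: queue=[F,B,C,A,H,D,G] q_used=2 → run F
t=10: queue=[F,B,C,A,H,D,G] q_used=3 → run F
t=11: queue=[B,C,A,H,D,G,F] q_used=0 → run B
t=12: queue=[B,C,A,H,D,G,F] q_used=1 → run B
t=13: queue=[B,C,A,H,D,G,F] q_used=2 → run B
t=14: queue=[B,C,A,H,D,G,F] q_used=3 → run B
t=15: queue=[C,A,H,D,G,F,B] q_used=0 → run C
t=16: queue=[C,A,H,D,G,F,B] q_used=1 → run C
t=17: queue=[C,A,H,D,G,F,B] q_used=2 → run C
t=18: queue=[C,A,H,D,G,F,B] q_used=3 → run C
t=19: queue=[A,H,D,G,F,B] q_used=0 → run A
t=20: queue=[A,H,D,G,F,B] q_used=1 → run A
t=21: queue=[A,H,D,G,F,B] q_used=2 → run A
t=22: queue=[A,H,D,G,F,B] q_used=3 → run A
t=23: queue=[H,D,G,F,B] q_used=0 → run H
t=24: queue=[H,D,G,F,B] q_used=1 → run H
t=25: queue=[H,D,G,F,B] q_used=2 → run H
t=26: queue=[H,D,G,F,B] q_used=3 → run H
t=27: queue=[D,G,F,B,H] q_used=0 → run D
t=28: queue=[D,G,F,B,H] q_used=1 → run D
t=29: queue=[D,G,F,B,H] q_used=2 → run D
t=30: queue=[D,G,F,B,H] q_used=3 → run D
t=31: queue=[G,F,B,H,D] q_used=0 → run G
t=32: queue=[G,F,B,H,D] q_used=1 → run G
t=33: queue=[F,B,H,D] q_used=0 → run F
t=34: queue=[F,B,H,D] q_used=1 → run F
t=35: queue=[F,B,H,D] q_used=2 → run F
t=36: queue=[B,H,D] q_used=0 → run B
t=37: queue=[H,D] q_used=0 → run H
t=38: queue=[D] q_used=0 → run D
t=39: queue=[D] q_used=1 → run D
t=40: queue=[D] q_used=2 → run D
t=41: (idle)
t=42: (idle)
t=43: (idle)
t=44: (idle)
t=45: (idle)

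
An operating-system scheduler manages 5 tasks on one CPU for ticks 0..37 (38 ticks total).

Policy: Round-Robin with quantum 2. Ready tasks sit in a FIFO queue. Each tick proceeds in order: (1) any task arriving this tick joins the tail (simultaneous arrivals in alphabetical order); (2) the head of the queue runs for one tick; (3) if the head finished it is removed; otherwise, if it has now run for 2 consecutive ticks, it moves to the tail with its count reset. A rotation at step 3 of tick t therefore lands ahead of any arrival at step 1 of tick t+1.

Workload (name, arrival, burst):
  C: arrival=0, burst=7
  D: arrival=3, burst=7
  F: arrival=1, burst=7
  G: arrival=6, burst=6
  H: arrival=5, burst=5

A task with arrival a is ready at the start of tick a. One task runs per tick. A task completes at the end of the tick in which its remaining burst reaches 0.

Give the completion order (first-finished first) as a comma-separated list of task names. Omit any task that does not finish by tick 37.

completion order = C, F, H, G, D

t=0: queue=[C] q_used=0 → run C
t=1: queue=[C,F] q_used=1 → run C
t=2: queue=[F,C] q_used=0 → run F
t=3: queue=[F,C,D] q_used=1 → run F
t=4: queue=[C,D,F] q_used=0 → run C
t=5: queue=[C,D,F,H] q_used=1 → run C
t=6: queue=[D,F,H,C,G] q_used=0 → run D
t=7: queue=[D,F,H,C,G] q_used=1 → run D
t=8: queue=[F,H,C,G,D] q_used=0 → run F
t=9: queue=[F,H,C,G,D] q_used=1 → run F
t=10: queue=[H,C,G,D,F] q_used=0 → run H
t=11: queue=[H,C,G,D,F] q_used=1 → run H
t=12: queue=[C,G,D,F,H] q_used=0 → run C
t=13: queue=[C,G,D,F,H] q_used=1 → run C
t=14: queue=[G,D,F,H,C] q_used=0 → run G
t=15: queue=[G,D,F,H,C] q_used=1 → run G
t=16: queue=[D,F,H,C,G] q_used=0 → run D
t=17: queue=[D,F,H,C,G] q_used=1 → run D
t=18: queue=[F,H,C,G,D] q_used=0 → run F
t=19: queue=[F,H,C,G,D] q_used=1 → run F
t=20: queue=[H,C,G,D,F] q_used=0 → run H
t=21: queue=[H,C,G,D,F] q_used=1 → run H
t=22: queue=[C,G,D,F,H] q_used=0 → run C
t=23: queue=[G,D,F,H] q_used=0 → run G
t=24: queue=[G,D,F,H] q_used=1 → run G
t=25: queue=[D,F,H,G] q_used=0 → run D
t=26: queue=[D,F,H,G] q_used=1 → run D
t=27: queue=[F,H,G,D] q_used=0 → run F
t=28: queue=[H,G,D] q_used=0 → run H
t=29: queue=[G,D] q_used=0 → run G
t=30: queue=[G,D] q_used=1 → run G
t=31: queue=[D] q_used=0 → run D
t=32: (idle)
t=33: (idle)
t=34: (idle)
t=35: (idle)
t=36: (idle)
t=37: (idle)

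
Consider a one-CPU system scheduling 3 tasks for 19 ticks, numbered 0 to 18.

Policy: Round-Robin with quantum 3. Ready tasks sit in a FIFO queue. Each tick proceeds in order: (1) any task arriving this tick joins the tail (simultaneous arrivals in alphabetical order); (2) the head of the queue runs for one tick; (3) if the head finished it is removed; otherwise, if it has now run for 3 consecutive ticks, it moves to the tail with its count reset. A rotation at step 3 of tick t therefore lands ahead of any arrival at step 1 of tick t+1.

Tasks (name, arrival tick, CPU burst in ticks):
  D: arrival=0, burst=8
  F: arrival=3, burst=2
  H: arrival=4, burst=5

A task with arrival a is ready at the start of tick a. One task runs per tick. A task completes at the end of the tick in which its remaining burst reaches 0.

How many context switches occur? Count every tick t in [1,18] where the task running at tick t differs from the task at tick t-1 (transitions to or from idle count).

context switches = 5

t=0: queue=[D] q_used=0 → run D
t=1: queue=[D] q_used=1 → run D
t=2: queue=[D] q_used=2 → run D
t=3: queue=[D,F] q_used=0 → run D
t=4: queue=[D,F,H] q_used=1 → run D
t=5: queue=[D,F,H] q_used=2 → run D
t=6: queue=[F,H,D] q_used=0 → run F
t=7: queue=[F,H,D] q_used=1 → run F
t=8: queue=[H,D] q_used=0 → run H
t=9: queue=[H,D] q_used=1 → run H
t=10: queue=[H,D] q_used=2 → run H
t=11: queue=[D,H] q_used=0 → run D
t=12: queue=[D,H] q_used=1 → run D
t=13: queue=[H] q_used=0 → run H
t=14: queue=[H] q_used=1 → run H
t=15: (idle)
t=16: (idle)
t=17: (idle)
t=18: (idle)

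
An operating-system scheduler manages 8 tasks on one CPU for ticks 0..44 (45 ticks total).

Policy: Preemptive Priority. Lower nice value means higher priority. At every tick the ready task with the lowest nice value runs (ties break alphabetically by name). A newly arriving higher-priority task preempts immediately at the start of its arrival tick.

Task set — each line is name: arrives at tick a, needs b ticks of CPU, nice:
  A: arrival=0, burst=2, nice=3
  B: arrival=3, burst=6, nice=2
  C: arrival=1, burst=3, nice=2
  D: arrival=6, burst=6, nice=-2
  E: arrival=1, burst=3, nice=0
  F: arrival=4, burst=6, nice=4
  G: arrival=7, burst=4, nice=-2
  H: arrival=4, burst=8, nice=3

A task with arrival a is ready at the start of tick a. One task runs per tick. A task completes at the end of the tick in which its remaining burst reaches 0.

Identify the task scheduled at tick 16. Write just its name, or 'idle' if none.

t=0: ready={A} → run A
t=1: ready={A,C,E} → run E
t=2: ready={A,C,E} → run E
t=3: ready={A,B,C,E} → run E
t=4: ready={A,B,C,F,H} → run B
t=5: ready={A,B,C,F,H} → run B
t=6: ready={A,B,C,D,F,H} → run D
t=7: ready={A,B,C,D,F,G,H} → run D
t=8: ready={A,B,C,D,F,G,H} → run D
t=9: ready={A,B,C,D,F,G,H} → run D
t=10: ready={A,B,C,D,F,G,H} → run D
t=11: ready={A,B,C,D,F,G,H} → run D
t=12: ready={A,B,C,F,G,H} → run G
t=13: ready={A,B,C,F,G,H} → run G
t=14: ready={A,B,C,F,G,H} → run G
t=15: ready={A,B,C,F,G,H} → run G
t=16: ready={A,B,C,F,H} → run B
t=17: ready={A,B,C,F,H} → run B
t=18: ready={A,B,C,F,H} → run B
t=19: ready={A,B,C,F,H} → run B
t=20: ready={A,C,F,H} → run C
t=21: ready={A,C,F,H} → run C
t=22: ready={A,C,F,H} → run C
t=23: ready={A,F,H} → run A
t=24: ready={F,H} → run H
t=25: ready={F,H} → run H
t=26: ready={F,H} → run H
t=27: ready={F,H} → run H
t=28: ready={F,H} → run H
t=29: ready={F,H} → run H
t=30: ready={F,H} → run H
t=31: ready={F,H} → run H
t=32: ready={F} → run F
t=33: ready={F} → run F
t=34: ready={F} → run F
t=35: ready={F} → run F
t=36: ready={F} → run F
t=37: ready={F} → run F
t=38: (idle)
t=39: (idle)
t=40: (idle)
t=41: (idle)
t=42: (idle)
t=43: (idle)
t=44: (idle)

running at tick 16 = B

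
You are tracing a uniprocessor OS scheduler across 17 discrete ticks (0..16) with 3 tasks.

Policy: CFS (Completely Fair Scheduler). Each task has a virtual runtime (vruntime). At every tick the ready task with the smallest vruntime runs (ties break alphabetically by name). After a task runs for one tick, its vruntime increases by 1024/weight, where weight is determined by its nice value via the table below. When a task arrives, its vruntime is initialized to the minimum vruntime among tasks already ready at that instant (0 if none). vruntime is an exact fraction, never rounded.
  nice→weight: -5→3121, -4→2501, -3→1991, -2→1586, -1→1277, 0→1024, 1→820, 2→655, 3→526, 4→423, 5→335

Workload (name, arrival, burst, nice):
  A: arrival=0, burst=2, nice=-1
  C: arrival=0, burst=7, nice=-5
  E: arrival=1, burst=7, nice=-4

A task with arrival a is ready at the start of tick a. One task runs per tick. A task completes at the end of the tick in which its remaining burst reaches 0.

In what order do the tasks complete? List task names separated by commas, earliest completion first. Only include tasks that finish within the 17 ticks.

completion order = A, C, E

t=0: vr[A=0 C=0] → run A
t=1: vr[A=1024/1277 C=0 E=0] → run C
t=2: vr[A=1024/1277 C=1024/3121 E=0] → run E
t=3: vr[A=1024/1277 C=1024/3121 E=1024/2501] → run C
t=4: vr[A=1024/1277 C=2048/3121 E=1024/2501] → run E
t=5: vr[A=1024/1277 C=2048/3121 E=2048/2501] → run C
t=6: vr[A=1024/1277 C=3072/3121 E=2048/2501] → run A
t=7: vr[C=3072/3121 E=2048/2501] → run E
t=8: vr[C=3072/3121 E=3072/2501] → run C
t=9: vr[C=4096/3121 E=3072/2501] → run E
t=10: vr[C=4096/3121 E=4096/2501] → run C
t=11: vr[C=5120/3121 E=4096/2501] → run E
t=12: vr[C=5120/3121 E=5120/2501] → run C
t=13: vr[C=6144/3121 E=5120/2501] → run C
t=14: vr[E=5120/2501] → run E
t=15: vr[E=6144/2501] → run E
t=16: (idle)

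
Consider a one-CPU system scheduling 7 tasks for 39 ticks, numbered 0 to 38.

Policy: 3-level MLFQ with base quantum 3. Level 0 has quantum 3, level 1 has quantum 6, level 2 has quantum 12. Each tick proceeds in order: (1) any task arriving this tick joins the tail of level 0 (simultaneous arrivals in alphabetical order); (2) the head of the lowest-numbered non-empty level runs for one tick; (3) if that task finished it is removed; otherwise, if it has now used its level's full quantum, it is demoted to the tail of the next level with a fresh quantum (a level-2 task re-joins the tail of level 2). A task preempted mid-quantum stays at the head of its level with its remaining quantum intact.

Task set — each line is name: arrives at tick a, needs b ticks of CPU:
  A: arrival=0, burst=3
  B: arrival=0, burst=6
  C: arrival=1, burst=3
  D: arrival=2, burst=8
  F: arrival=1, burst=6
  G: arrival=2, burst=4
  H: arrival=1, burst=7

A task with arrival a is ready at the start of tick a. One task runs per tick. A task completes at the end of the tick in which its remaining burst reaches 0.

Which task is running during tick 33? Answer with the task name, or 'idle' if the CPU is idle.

t=0: L0/L1/L2 = AB/-/- → run A
t=1: L0/L1/L2 = ABCFH/-/- → run A
t=2: L0/L1/L2 = ABCFHDG/-/- → run A
t=3: L0/L1/L2 = BCFHDG/-/- → run B
t=4: L0/L1/L2 = BCFHDG/-/- → run B
t=5: L0/L1/L2 = BCFHDG/-/- → run B
t=6: L0/L1/L2 = CFHDG/B/- → run C
t=7: L0/L1/L2 = CFHDG/B/- → run C
t=8: L0/L1/L2 = CFHDG/B/- → run C
t=9: L0/L1/L2 = FHDG/B/- → run F
t=10: L0/L1/L2 = FHDG/B/- → run F
t=11: L0/L1/L2 = FHDG/B/- → run F
t=12: L0/L1/L2 = HDG/BF/- → run H
t=13: L0/L1/L2 = HDG/BF/- → run H
t=14: L0/L1/L2 = HDG/BF/- → run H
t=15: L0/L1/L2 = DG/BFH/- → run D
t=16: L0/L1/L2 = DG/BFH/- → run D
t=17: L0/L1/L2 = DG/BFH/- → run D
t=18: L0/L1/L2 = G/BFHD/- → run G
t=19: L0/L1/L2 = G/BFHD/- → run G
t=20: L0/L1/L2 = G/BFHD/- → run G
t=21: L0/L1/L2 = -/BFHDG/- → run B
t=22: L0/L1/L2 = -/BFHDG/- → run B
t=23: L0/L1/L2 = -/BFHDG/- → run B
t=24: L0/L1/L2 = -/FHDG/- → run F
t=25: L0/L1/L2 = -/FHDG/- → run F
t=26: L0/L1/L2 = -/FHDG/- → run F
t=27: L0/L1/L2 = -/HDG/- → run H
t=28: L0/L1/L2 = -/HDG/- → run H
t=29: L0/L1/L2 = -/HDG/- → run H
t=30: L0/L1/L2 = -/HDG/- → run H
t=31: L0/L1/L2 = -/DG/- → run D
t=32: L0/L1/L2 = -/DG/- → run D
t=33: L0/L1/L2 = -/DG/- → run D
t=34: L0/L1/L2 = -/DG/- → run D
t=35: L0/L1/L2 = -/DG/- → run D
t=36: L0/L1/L2 = -/G/- → run G
t=37: (idle)
t=38: (idle)

running at tick 33 = D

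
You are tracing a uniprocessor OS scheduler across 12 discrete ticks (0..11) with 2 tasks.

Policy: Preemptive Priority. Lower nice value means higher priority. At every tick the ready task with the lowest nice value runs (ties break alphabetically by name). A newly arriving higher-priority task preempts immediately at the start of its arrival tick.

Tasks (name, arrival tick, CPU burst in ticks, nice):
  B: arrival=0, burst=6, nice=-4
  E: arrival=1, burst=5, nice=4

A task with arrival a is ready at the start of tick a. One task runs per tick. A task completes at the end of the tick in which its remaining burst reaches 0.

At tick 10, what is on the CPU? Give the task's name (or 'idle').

running at tick 10 = E

t=0: ready={B} → run B
t=1: ready={B,E} → run B
t=2: ready={B,E} → run B
t=3: ready={B,E} → run B
t=4: ready={B,E} → run B
t=5: ready={B,E} → run B
t=6: ready={E} → run E
t=7: ready={E} → run E
t=8: ready={E} → run E
t=9: ready={E} → run E
t=10: ready={E} → run E
t=11: (idle)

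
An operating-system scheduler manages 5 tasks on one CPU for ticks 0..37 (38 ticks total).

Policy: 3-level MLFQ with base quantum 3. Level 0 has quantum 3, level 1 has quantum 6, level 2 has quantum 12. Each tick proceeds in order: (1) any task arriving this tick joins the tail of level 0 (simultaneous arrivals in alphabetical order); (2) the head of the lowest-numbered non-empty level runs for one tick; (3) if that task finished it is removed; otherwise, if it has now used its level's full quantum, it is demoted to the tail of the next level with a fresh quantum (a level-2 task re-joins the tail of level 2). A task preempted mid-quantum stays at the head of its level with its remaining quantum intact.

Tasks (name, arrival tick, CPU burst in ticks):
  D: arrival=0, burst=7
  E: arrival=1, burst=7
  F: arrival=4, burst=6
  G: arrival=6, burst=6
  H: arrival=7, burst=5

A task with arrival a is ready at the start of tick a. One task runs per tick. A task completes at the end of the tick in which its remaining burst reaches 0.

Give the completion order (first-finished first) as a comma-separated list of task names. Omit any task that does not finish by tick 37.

t=0: L0/L1/L2 = D/-/- → run D
t=1: L0/L1/L2 = DE/-/- → run D
t=2: L0/L1/L2 = DE/-/- → run D
t=3: L0/L1/L2 = E/D/- → run E
t=4: L0/L1/L2 = EF/D/- → run E
t=5: L0/L1/L2 = EF/D/- → run E
t=6: L0/L1/L2 = FG/DE/- → run F
t=7: L0/L1/L2 = FGH/DE/- → run F
t=8: L0/L1/L2 = FGH/DE/- → run F
t=9: L0/L1/L2 = GH/DEF/- → run G
t=10: L0/L1/L2 = GH/DEF/- → run G
t=11: L0/L1/L2 = GH/DEF/- → run G
t=12: L0/L1/L2 = H/DEFG/- → run H
t=13: L0/L1/L2 = H/DEFG/- → run H
t=14: L0/L1/L2 = H/DEFG/- → run H
t=15: L0/L1/L2 = -/DEFGH/- → run D
t=16: L0/L1/L2 = -/DEFGH/- → run D
t=17: L0/L1/L2 = -/DEFGH/- → run D
t=18: L0/L1/L2 = -/DEFGH/- → run D
t=19: L0/L1/L2 = -/EFGH/- → run E
t=20: L0/L1/L2 = -/EFGH/- → run E
t=21: L0/L1/L2 = -/EFGH/- → run E
t=22: L0/L1/L2 = -/EFGH/- → run E
t=23: L0/L1/L2 = -/FGH/- → run F
t=24: L0/L1/L2 = -/FGH/- → run F
t=25: L0/L1/L2 = -/FGH/- → run F
t=26: L0/L1/L2 = -/GH/- → run G
t=27: L0/L1/L2 = -/GH/- → run G
t=28: L0/L1/L2 = -/GH/- → run G
t=29: L0/L1/L2 = -/H/- → run H
t=30: L0/L1/L2 = -/H/- → run H
t=31: (idle)
t=32: (idle)
t=33: (idle)
t=34: (idle)
t=35: (idle)
t=36: (idle)
t=37: (idle)

completion order = D, E, F, G, H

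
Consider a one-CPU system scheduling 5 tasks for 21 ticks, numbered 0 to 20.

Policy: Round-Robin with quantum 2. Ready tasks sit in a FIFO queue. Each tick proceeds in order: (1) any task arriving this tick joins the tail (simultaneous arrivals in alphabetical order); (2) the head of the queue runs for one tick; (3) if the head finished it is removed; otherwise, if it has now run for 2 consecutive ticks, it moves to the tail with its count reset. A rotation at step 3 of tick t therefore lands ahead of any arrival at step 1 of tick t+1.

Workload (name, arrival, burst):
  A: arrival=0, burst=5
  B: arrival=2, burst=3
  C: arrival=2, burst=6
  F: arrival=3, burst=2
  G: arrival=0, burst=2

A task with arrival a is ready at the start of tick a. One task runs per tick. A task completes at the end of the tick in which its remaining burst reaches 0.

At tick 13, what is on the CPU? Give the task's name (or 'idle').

running at tick 13 = B

t=0: queue=[A,G] q_used=0 → run A
t=1: queue=[A,G] q_used=1 → run A
t=2: queue=[G,A,B,C] q_used=0 → run G
t=3: queue=[G,A,B,C,F] q_used=1 → run G
t=4: queue=[A,B,C,F] q_used=0 → run A
t=5: queue=[A,B,C,F] q_used=1 → run A
t=6: queue=[B,C,F,A] q_used=0 → run B
t=7: queue=[B,C,F,A] q_used=1 → run B
t=8: queue=[C,F,A,B] q_used=0 → run C
t=9: queue=[C,F,A,B] q_used=1 → run C
t=10: queue=[F,A,B,C] q_used=0 → run F
t=11: queue=[F,A,B,C] q_used=1 → run F
t=12: queue=[A,B,C] q_used=0 → run A
t=13: queue=[B,C] q_used=0 → run B
t=14: queue=[C] q_used=0 → run C
t=15: queue=[C] q_used=1 → run C
t=16: queue=[C] q_used=0 → run C
t=17: queue=[C] q_used=1 → run C
t=18: (idle)
t=19: (idle)
t=20: (idle)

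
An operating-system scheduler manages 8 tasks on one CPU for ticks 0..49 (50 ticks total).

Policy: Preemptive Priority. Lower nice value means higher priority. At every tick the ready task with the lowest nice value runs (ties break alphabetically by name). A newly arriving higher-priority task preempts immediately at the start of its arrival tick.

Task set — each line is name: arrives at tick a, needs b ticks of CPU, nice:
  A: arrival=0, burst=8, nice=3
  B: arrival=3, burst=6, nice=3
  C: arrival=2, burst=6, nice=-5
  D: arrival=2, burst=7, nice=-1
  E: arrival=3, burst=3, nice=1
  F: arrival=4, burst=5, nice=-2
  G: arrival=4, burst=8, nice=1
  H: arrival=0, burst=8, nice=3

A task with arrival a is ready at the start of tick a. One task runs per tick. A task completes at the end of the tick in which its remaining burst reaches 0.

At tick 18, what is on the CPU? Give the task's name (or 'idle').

running at tick 18 = D

t=0: ready={A,H} → run A
t=1: ready={A,H} → run A
t=2: ready={A,C,D,H} → run C
t=3: ready={A,B,C,D,E,H} → run C
t=4: ready={A,B,C,D,E,F,G,H} → run C
t=5: ready={A,B,C,D,E,F,G,H} → run C
t=6: ready={A,B,C,D,E,F,G,H} → run C
t=7: ready={A,B,C,D,E,F,G,H} → run C
t=8: ready={A,B,D,E,F,G,H} → run F
t=9: ready={A,B,D,E,F,G,H} → run F
t=10: ready={A,B,D,E,F,G,H} → run F
t=11: ready={A,B,D,E,F,G,H} → run F
t=12: ready={A,B,D,E,F,G,H} → run F
t=13: ready={A,B,D,E,G,H} → run D
t=14: ready={A,B,D,E,G,H} → run D
t=15: ready={A,B,D,E,G,H} → run D
t=16: ready={A,B,D,E,G,H} → run D
t=17: ready={A,B,D,E,G,H} → run D
t=18: ready={A,B,D,E,G,H} → run D
t=19: ready={A,B,D,E,G,H} → run D
t=20: ready={A,B,E,G,H} → run E
t=21: ready={A,B,E,G,H} → run E
t=22: ready={A,B,E,G,H} → run E
t=23: ready={A,B,G,H} → run G
t=24: ready={A,B,G,H} → run G
t=25: ready={A,B,G,H} → run G
t=26: ready={A,B,G,H} → run G
t=27: ready={A,B,G,H} → run G
t=28: ready={A,B,G,H} → run G
t=29: ready={A,B,G,H} → run G
t=30: ready={A,B,G,H} → run G
t=31: ready={A,B,H} → run A
t=32: ready={A,B,H} → run A
t=33: ready={A,B,H} → run A
t=34: ready={A,B,H} → run A
t=35: ready={A,B,H} → run A
t=36: ready={A,B,H} → run A
t=37: ready={B,H} → run B
t=38: ready={B,H} → run B
t=39: ready={B,H} → run B
t=40: ready={B,H} → run B
t=41: ready={B,H} → run B
t=42: ready={B,H} → run B
t=43: ready={H} → run H
t=44: ready={H} → run H
t=45: ready={H} → run H
t=46: ready={H} → run H
t=47: ready={H} → run H
t=48: ready={H} → run H
t=49: ready={H} → run H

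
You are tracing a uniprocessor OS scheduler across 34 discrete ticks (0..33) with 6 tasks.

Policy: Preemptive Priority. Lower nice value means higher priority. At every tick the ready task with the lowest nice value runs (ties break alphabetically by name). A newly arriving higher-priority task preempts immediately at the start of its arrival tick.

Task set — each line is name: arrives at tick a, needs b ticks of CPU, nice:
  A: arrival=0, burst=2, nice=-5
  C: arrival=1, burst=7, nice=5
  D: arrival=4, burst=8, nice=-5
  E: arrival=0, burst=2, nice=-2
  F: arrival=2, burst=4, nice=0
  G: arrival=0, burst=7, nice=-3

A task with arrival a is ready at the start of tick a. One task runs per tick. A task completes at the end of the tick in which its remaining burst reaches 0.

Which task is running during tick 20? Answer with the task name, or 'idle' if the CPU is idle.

t=0: ready={A,E,G} → run A
t=1: ready={A,C,E,G} → run A
t=2: ready={C,E,F,G} → run G
t=3: ready={C,E,F,G} → run G
t=4: ready={C,D,E,F,G} → run D
t=5: ready={C,D,E,F,G} → run D
t=6: ready={C,D,E,F,G} → run D
t=7: ready={C,D,E,F,G} → run D
t=8: ready={C,D,E,F,G} → run D
t=9: ready={C,D,E,F,G} → run D
t=10: ready={C,D,E,F,G} → run D
t=11: ready={C,D,E,F,G} → run D
t=12: ready={C,E,F,G} → run G
t=13: ready={C,E,F,G} → run G
t=14: ready={C,E,F,G} → run G
t=15: ready={C,E,F,G} → run G
t=16: ready={C,E,F,G} → run G
t=17: ready={C,E,F} → run E
t=18: ready={C,E,F} → run E
t=19: ready={C,F} → run F
t=20: ready={C,F} → run F
t=21: ready={C,F} → run F
t=22: ready={C,F} → run F
t=23: ready={C} → run C
t=24: ready={C} → run C
t=25: ready={C} → run C
t=26: ready={C} → run C
t=27: ready={C} → run C
t=28: ready={C} → run C
t=29: ready={C} → run C
t=30: (idle)
t=31: (idle)
t=32: (idle)
t=33: (idle)

running at tick 20 = F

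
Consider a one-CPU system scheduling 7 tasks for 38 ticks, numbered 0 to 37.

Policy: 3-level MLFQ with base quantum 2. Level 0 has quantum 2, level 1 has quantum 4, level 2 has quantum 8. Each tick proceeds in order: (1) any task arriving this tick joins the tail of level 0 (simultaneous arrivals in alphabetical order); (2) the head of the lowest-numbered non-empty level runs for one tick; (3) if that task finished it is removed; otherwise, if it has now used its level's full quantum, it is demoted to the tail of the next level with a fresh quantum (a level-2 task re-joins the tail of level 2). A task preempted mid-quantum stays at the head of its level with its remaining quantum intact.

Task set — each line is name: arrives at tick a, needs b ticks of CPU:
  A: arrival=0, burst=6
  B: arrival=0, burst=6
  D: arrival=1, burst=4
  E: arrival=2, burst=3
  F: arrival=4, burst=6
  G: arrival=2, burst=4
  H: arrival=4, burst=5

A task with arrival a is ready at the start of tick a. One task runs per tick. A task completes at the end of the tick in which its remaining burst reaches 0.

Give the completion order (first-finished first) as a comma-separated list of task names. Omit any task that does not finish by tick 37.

completion order = A, B, D, E, G, F, H

t=0: L0/L1/L2 = AB/-/- → run A
t=1: L0/L1/L2 = ABD/-/- → run A
t=2: L0/L1/L2 = BDEG/A/- → run B
t=3: L0/L1/L2 = BDEG/A/- → run B
t=4: L0/L1/L2 = DEGFH/AB/- → run D
t=5: L0/L1/L2 = DEGFH/AB/- → run D
t=6: L0/L1/L2 = EGFH/ABD/- → run E
t=7: L0/L1/L2 = EGFH/ABD/- → run E
t=8: L0/L1/L2 = GFH/ABDE/- → run G
t=9: L0/L1/L2 = GFH/ABDE/- → run G
t=10: L0/L1/L2 = FH/ABDEG/- → run F
t=11: L0/L1/L2 = FH/ABDEG/- → run F
t=12: L0/L1/L2 = H/ABDEGF/- → run H
t=13: L0/L1/L2 = H/ABDEGF/- → run H
t=14: L0/L1/L2 = -/ABDEGFH/- → run A
t=15: L0/L1/L2 = -/ABDEGFH/- → run A
t=16: L0/L1/L2 = -/ABDEGFH/- → run A
t=17: L0/L1/L2 = -/ABDEGFH/- → run A
t=18: L0/L1/L2 = -/BDEGFH/- → run B
t=19: L0/L1/L2 = -/BDEGFH/- → run B
t=20: L0/L1/L2 = -/BDEGFH/- → run B
t=21: L0/L1/L2 = -/BDEGFH/- → run B
t=22: L0/L1/L2 = -/DEGFH/- → run D
t=23: L0/L1/L2 = -/DEGFH/- → run D
t=24: L0/L1/L2 = -/EGFH/- → run E
t=25: L0/L1/L2 = -/GFH/- → run G
t=26: L0/L1/L2 = -/GFH/- → run G
t=27: L0/L1/L2 = -/FH/- → run F
t=28: L0/L1/L2 = -/FH/- → run F
t=29: L0/L1/L2 = -/FH/- → run F
t=30: L0/L1/L2 = -/FH/- → run F
t=31: L0/L1/L2 = -/H/- → run H
t=32: L0/L1/L2 = -/H/- → run H
t=33: L0/L1/L2 = -/H/- → run H
t=34: (idle)
t=35: (idle)
t=36: (idle)
t=37: (idle)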